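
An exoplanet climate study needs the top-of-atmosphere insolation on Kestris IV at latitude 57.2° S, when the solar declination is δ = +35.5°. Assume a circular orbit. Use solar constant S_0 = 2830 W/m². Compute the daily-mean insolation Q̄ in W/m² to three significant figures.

Q̄ ≈ 0.00 W/m²

cos h₀ = −tan(-57.2°) tan(+35.500°) = 1.1068 ≥ 1 ⇒ polar night, h₀ = 0 and Q̄ = 0.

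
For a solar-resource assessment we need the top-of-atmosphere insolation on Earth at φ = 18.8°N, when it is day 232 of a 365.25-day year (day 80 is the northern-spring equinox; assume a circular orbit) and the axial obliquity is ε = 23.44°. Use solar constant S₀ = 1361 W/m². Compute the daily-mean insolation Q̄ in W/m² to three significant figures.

Solar longitude: λ_s = 360° × (232 − 80)/365.25 = 149.815°.
sin δ = sin 23.44° × sin 149.815° = 0.20000, so δ = +11.537°.
cos H₀ = −tan(+18.8°) tan(+11.537°) = -0.0695, H₀ = 1.6403 rad.
Bracket: H₀ sin φ sin δ + cos φ cos δ sin H₀ = 1.6403×0.32227×0.20000 + 0.94665×0.97980×0.99758 = 0.105724 + 0.925283 = 1.031007.
Q̄ = (S₀/π) × [bracket] = (1361/π) × 1.031007 = 446.7 W/m².

Q̄ ≈ 447 W/m²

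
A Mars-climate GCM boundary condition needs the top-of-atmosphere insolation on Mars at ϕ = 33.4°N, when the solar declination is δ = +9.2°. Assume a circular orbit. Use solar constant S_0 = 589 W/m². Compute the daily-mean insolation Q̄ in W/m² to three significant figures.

cos h₀ = −tan(+33.4°) tan(+9.200°) = -0.1068, h₀ = 1.6778 rad.
Bracket: h₀ sin ϕ sin δ + cos ϕ cos δ sin h₀ = 1.6778×0.55048×0.15988 + 0.83485×0.98714×0.99428 = 0.147664 + 0.819400 = 0.967064.
Q̄ = (S_0/π) × [bracket] = (589/π) × 0.967064 = 181.3 W/m².

Q̄ ≈ 181 W/m²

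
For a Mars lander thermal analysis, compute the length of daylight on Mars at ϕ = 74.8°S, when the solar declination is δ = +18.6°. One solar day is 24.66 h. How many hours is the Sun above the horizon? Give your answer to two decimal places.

cos h₀ = −tan ϕ · tan δ = 1.2387 ≥ 1, so the Sun never rises (polar night) and h₀ = 0.
Daylight = 2h₀/(2π) × 24.66 h = (0.0000/π) × 24.66 = 0.00 h.

0.00 h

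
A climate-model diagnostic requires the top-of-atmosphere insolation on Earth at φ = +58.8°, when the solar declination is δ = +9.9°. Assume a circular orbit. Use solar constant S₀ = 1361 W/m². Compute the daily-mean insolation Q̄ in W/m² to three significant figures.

Q̄ ≈ 330 W/m²

cos H₀ = −tan(+58.8°) tan(+9.900°) = -0.2882, H₀ = 1.8631 rad.
Bracket: H₀ sin φ sin δ + cos φ cos δ sin H₀ = 1.8631×0.85536×0.17193 + 0.51803×0.98511×0.95758 = 0.273991 + 0.488669 = 0.762660.
Q̄ = (S₀/π) × [bracket] = (1361/π) × 0.762660 = 330.4 W/m².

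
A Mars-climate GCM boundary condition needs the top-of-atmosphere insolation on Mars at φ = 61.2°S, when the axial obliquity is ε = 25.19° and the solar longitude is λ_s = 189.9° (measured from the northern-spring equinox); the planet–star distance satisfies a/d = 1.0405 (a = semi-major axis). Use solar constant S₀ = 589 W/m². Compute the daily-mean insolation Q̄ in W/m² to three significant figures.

Q̄ ≈ 119 W/m²

Solar declination: sin δ = sin ε · sin λ_s = sin 25.19° × sin 189.9° = -0.07318, so δ = -4.196°.
cos H₀ = −tan(-61.2°) tan(-4.196°) = -0.1335, H₀ = 1.7047 rad.
Bracket: H₀ sin φ sin δ + cos φ cos δ sin H₀ = 1.7047×-0.87631×-0.07318 + 0.48175×0.99732×0.99105 = 0.109320 + 0.476159 = 0.585479.
Inverse-square distance factor (a/d)² = 1.0405² = 1.082640.
Q̄ = (S₀/π) × 1.082640 × [bracket] = (589/π) × 1.082640 × 0.585479 = 118.8 W/m².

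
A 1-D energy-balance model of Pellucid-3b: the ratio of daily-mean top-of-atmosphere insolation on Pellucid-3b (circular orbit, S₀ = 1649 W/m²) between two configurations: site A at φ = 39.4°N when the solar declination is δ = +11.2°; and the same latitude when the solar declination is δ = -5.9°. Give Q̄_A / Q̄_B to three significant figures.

Q̄_A / Q̄_B ≈ 1.44

— Configuration A (φ=+39.4°):
cos H₀ = −tan(+39.4°) tan(+11.200°) = -0.1626, H₀ = 1.7342 rad.
Bracket: H₀ sin φ sin δ + cos φ cos δ sin H₀ = 1.7342×0.63473×0.19423 + 0.77273×0.98096×0.98668 = 0.213798 + 0.747920 = 0.961718.
Q̄ = (S₀/π) × [bracket] = (1649/π) × 0.961718 = 504.80 W/m².
— Configuration B (φ=+39.4°):
cos H₀ = −tan(+39.4°) tan(-5.900°) = 0.0849, H₀ = 1.4858 rad.
Bracket: H₀ sin φ sin δ + cos φ cos δ sin H₀ = 1.4858×0.63473×-0.10279 + 0.77273×0.99470×0.99639 = -0.096939 + 0.765860 = 0.668921.
Q̄ = (S₀/π) × [bracket] = (1649/π) × 0.668921 = 351.11 W/m².
Ratio Q̄_A / Q̄_B = 504.80 / 351.11 = 1.438.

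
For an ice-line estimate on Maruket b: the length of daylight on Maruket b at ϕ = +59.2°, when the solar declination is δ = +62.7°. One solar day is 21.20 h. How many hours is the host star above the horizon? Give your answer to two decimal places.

21.20 h

Sunrise equation: cos h₀ = −tan ϕ · tan δ = -3.2501 ≤ −1, so the host star never sets (polar day) and h₀ = π.
Daylight = 2h₀/(2π) × 21.20 h = (3.1416/π) × 21.20 = 21.20 h.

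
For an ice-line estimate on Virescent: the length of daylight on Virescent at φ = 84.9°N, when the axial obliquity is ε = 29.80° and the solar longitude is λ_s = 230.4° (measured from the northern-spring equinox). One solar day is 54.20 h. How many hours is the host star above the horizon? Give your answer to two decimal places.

Solar declination: sin δ = sin ε · sin λ_s = sin 29.80° × sin 230.4° = -0.38293, so δ = -22.515°.
cos H₀ = −tan φ · tan δ = 4.6446 ≥ 1, so the host star never rises (polar night) and H₀ = 0.
Daylight = 2H₀/(2π) × 54.20 h = (0.0000/π) × 54.20 = 0.00 h.

0.00 h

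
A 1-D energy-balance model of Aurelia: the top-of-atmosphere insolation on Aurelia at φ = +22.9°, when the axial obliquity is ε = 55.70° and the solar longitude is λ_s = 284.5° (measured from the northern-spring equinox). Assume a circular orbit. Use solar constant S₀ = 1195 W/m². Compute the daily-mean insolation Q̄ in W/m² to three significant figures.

Solar declination: sin δ = sin ε · sin λ_s = sin 55.70° × sin 284.5° = -0.79979, so δ = -53.110°.
cos H₀ = −tan(+22.9°) tan(-53.110°) = 0.5628, H₀ = 0.9730 rad.
Bracket: H₀ sin φ sin δ + cos φ cos δ sin H₀ = 0.9730×0.38912×-0.79979 + 0.92119×0.60029×0.82659 = -0.302811 + 0.457089 = 0.154278.
Q̄ = (S₀/π) × [bracket] = (1195/π) × 0.154278 = 58.68 W/m².

Q̄ ≈ 58.7 W/m²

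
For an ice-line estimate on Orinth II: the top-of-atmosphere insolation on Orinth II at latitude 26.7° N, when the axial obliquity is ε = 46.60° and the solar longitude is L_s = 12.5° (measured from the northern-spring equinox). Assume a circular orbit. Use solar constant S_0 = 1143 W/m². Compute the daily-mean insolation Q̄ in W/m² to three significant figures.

Solar declination: sin δ = sin ε · sin L_s = sin 46.60° × sin 12.5° = 0.15726, so δ = +9.048°.
cos h₀ = −tan(+26.7°) tan(+9.048°) = -0.0801, h₀ = 1.6510 rad.
Bracket: h₀ sin ϕ sin δ + cos ϕ cos δ sin h₀ = 1.6510×0.44932×0.15726 + 0.89337×0.98756×0.99679 = 0.116660 + 0.879424 = 0.996084.
Q̄ = (S_0/π) × [bracket] = (1143/π) × 0.996084 = 362.4 W/m².

Q̄ ≈ 362 W/m²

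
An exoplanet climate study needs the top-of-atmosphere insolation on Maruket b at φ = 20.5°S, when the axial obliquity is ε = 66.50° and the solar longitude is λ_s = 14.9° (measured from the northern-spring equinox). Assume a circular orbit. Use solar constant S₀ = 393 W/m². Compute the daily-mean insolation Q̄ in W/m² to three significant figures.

Q̄ ≈ 98.1 W/m²

Solar declination: sin δ = sin ε · sin λ_s = sin 66.50° × sin 14.9° = 0.23581, so δ = +13.639°.
cos H₀ = −tan(-20.5°) tan(+13.639°) = 0.0907, H₀ = 1.4799 rad.
Bracket: H₀ sin φ sin δ + cos φ cos δ sin H₀ = 1.4799×-0.35021×0.23581 + 0.93667×0.97180×0.99588 = -0.122215 + 0.906506 = 0.784291.
Q̄ = (S₀/π) × [bracket] = (393/π) × 0.784291 = 98.11 W/m².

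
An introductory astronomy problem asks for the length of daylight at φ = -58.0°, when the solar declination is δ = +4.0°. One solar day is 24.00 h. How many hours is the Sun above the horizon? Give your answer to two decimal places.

11.14 h

cos H₀ = −tan φ · tan δ = −tan(-58.0°) × tan(+4.000°) = 0.1119, so H₀ = 1.4587 rad = 83.57°.
Daylight = 2H₀/(2π) × 24.00 h = (1.4587/π) × 24.00 = 11.14 h.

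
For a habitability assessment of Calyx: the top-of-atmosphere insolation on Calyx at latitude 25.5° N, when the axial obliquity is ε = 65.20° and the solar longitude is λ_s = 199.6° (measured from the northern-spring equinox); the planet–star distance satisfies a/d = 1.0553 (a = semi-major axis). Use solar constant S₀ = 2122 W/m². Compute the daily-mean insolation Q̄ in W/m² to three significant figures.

Q̄ ≈ 499 W/m²

Solar declination: sin δ = sin ε · sin λ_s = sin 65.20° × sin 199.6° = -0.30452, so δ = -17.729°.
cos H₀ = −tan(+25.5°) tan(-17.729°) = 0.1525, H₀ = 1.4177 rad.
Bracket: H₀ sin φ sin δ + cos φ cos δ sin H₀ = 1.4177×0.43051×-0.30452 + 0.90259×0.95251×0.98831 = -0.185859 + 0.849676 = 0.663817.
Inverse-square distance factor (a/d)² = 1.0553² = 1.113658.
Q̄ = (S₀/π) × 1.113658 × [bracket] = (2122/π) × 1.113658 × 0.663817 = 499.3 W/m².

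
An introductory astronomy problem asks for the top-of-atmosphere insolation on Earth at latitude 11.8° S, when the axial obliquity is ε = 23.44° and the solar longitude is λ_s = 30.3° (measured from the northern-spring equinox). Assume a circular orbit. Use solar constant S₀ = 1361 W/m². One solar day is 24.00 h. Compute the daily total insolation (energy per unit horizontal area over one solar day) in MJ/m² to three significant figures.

33.5 MJ/m²

Solar declination: sin δ = sin ε · sin λ_s = sin 23.44° × sin 30.3° = 0.20070, so δ = +11.578°.
cos H₀ = −tan(-11.8°) tan(+11.578°) = 0.0428, H₀ = 1.5280 rad.
Bracket: H₀ sin φ sin δ + cos φ cos δ sin H₀ = 1.5280×-0.20450×0.20070 + 0.97887×0.97965×0.99908 = -0.062714 + 0.958068 = 0.895354.
Q̄ = (S₀/π) × [bracket] = (1361/π) × 0.895354 = 387.89 W/m².
Daily total = Q̄ × 24.00 h × 3600 s/h = 387.89 × 24.00 × 3600 / 10⁶ = 33.51 MJ/m².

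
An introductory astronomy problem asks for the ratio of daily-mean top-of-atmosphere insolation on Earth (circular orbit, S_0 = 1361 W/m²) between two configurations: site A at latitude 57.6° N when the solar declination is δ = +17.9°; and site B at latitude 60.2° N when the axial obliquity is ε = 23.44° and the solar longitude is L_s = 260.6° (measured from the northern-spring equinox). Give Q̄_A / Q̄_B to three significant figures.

— Configuration A (ϕ=+57.6°):
cos h₀ = −tan(+57.6°) tan(+17.900°) = -0.5090, h₀ = 2.1048 rad.
Bracket: h₀ sin ϕ sin δ + cos ϕ cos δ sin h₀ = 2.1048×0.84433×0.30736 + 0.53583×0.95159×0.86079 = 0.546224 + 0.438909 = 0.985133.
Q̄ = (S_0/π) × [bracket] = (1361/π) × 0.985133 = 426.78 W/m².
— Configuration B (ϕ=+60.2°):
Solar declination: sin δ = sin ε · sin L_s = sin 23.44° × sin 260.6° = -0.39245, so δ = -23.107°.
cos h₀ = −tan(+60.2°) tan(-23.107°) = 0.7450, h₀ = 0.7302 rad.
Bracket: h₀ sin ϕ sin δ + cos ϕ cos δ sin h₀ = 0.7302×0.86777×-0.39245 + 0.49697×0.91977×0.66704 = -0.248674 + 0.304903 = 0.056229.
Q̄ = (S_0/π) × [bracket] = (1361/π) × 0.056229 = 24.360 W/m².
Ratio Q̄_A / Q̄_B = 426.78 / 24.360 = 17.52.

Q̄_A / Q̄_B ≈ 17.5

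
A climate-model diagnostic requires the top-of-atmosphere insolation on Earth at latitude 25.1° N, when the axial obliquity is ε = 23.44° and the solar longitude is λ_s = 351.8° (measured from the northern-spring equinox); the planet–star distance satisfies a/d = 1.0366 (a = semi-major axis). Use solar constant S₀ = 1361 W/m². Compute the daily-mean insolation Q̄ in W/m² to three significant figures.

Q̄ ≈ 403 W/m²

Solar declination: sin δ = sin ε · sin λ_s = sin 23.44° × sin 351.8° = -0.05674, so δ = -3.252°.
cos H₀ = −tan(+25.1°) tan(-3.252°) = 0.0266, H₀ = 1.5442 rad.
Bracket: H₀ sin φ sin δ + cos φ cos δ sin H₀ = 1.5442×0.42420×-0.05674 + 0.90557×0.99839×0.99965 = -0.037168 + 0.903796 = 0.866628.
Inverse-square distance factor (a/d)² = 1.0366² = 1.074540.
Q̄ = (S₀/π) × 1.074540 × [bracket] = (1361/π) × 1.074540 × 0.866628 = 403.4 W/m².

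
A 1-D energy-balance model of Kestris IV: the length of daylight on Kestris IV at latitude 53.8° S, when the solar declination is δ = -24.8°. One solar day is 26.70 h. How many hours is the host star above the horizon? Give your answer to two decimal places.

19.16 h

cos h₀ = −tan ϕ · tan δ = −tan(-53.8°) × tan(-24.800°) = -0.6313, so h₀ = 2.2541 rad = 129.15°.
Daylight = 2h₀/(2π) × 26.70 h = (2.2541/π) × 26.70 = 19.16 h.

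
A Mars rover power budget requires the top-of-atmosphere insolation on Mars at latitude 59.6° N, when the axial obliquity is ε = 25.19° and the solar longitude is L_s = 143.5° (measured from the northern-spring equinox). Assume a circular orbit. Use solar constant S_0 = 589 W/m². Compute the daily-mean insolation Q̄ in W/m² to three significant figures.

Q̄ ≈ 165 W/m²

Solar declination: sin δ = sin ε · sin L_s = sin 25.19° × sin 143.5° = 0.25317, so δ = +14.665°.
cos h₀ = −tan(+59.6°) tan(+14.665°) = -0.4460, h₀ = 2.0331 rad.
Bracket: h₀ sin ϕ sin δ + cos ϕ cos δ sin h₀ = 2.0331×0.86251×0.25317 + 0.50603×0.96742×0.89501 = 0.443951 + 0.438146 = 0.882097.
Q̄ = (S_0/π) × [bracket] = (589/π) × 0.882097 = 165.4 W/m².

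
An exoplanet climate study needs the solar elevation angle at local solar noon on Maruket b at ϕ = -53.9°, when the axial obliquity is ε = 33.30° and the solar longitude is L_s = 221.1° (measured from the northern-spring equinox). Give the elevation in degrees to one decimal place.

Solar declination: sin δ = sin ε · sin L_s = sin 33.30° × sin 221.1° = -0.36091, so δ = -21.156°.
At local noon the hour angle is zero, so the zenith angle equals |ϕ − δ| = |-53.9° − (-21.156°)| = 32.744°.
Elevation = 90° − 32.744° = 57.3°.

57.3°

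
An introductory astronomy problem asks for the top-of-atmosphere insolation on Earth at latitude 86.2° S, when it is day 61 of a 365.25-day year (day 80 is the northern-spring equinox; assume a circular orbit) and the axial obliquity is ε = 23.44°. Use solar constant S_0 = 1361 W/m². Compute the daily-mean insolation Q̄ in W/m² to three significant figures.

Q̄ ≈ 173 W/m²

Solar longitude: L_s = 360° × (61 − 80)/365.25 = -18.727°, i.e. -18.727° + 360° = 341.273°.
sin δ = sin 23.44° × sin 341.273° = -0.12771, so δ = -7.337°.
cos h₀ = −tan(-86.2°) tan(-7.337°) = -1.9387 ≤ −1 ⇒ polar day, h₀ = π.
Bracket: h₀ sin ϕ sin δ + cos ϕ cos δ sin h₀ = 3.1416×-0.99780×-0.12771 + 0.06627×0.99181×0.00000 = 0.400331 + 0.000000 = 0.400331.
Q̄ = (S_0/π) × [bracket] = (1361/π) × 0.400331 = 173.4 W/m².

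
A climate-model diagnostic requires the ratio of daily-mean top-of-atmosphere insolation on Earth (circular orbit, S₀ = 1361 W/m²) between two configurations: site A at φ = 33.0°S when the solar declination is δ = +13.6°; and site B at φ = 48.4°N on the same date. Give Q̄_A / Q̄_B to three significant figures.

— Configuration A (φ=-33.0°):
cos H₀ = −tan(-33.0°) tan(+13.600°) = 0.1571, H₀ = 1.4130 rad.
Bracket: H₀ sin φ sin δ + cos φ cos δ sin H₀ = 1.4130×-0.54464×0.23514 + 0.83867×0.97196×0.98758 = -0.180958 + 0.805029 = 0.624071.
Q̄ = (S₀/π) × [bracket] = (1361/π) × 0.624071 = 270.36 W/m².
— Configuration B (φ=+48.4°):
cos H₀ = −tan(+48.4°) tan(+13.600°) = -0.2725, H₀ = 1.8468 rad.
Bracket: H₀ sin φ sin δ + cos φ cos δ sin H₀ = 1.8468×0.74780×0.23514 + 0.66393×0.97196×0.96216 = 0.324737 + 0.620895 = 0.945632.
Q̄ = (S₀/π) × [bracket] = (1361/π) × 0.945632 = 409.67 W/m².
Ratio Q̄_A / Q̄_B = 270.36 / 409.67 = 0.6599.

Q̄_A / Q̄_B ≈ 0.660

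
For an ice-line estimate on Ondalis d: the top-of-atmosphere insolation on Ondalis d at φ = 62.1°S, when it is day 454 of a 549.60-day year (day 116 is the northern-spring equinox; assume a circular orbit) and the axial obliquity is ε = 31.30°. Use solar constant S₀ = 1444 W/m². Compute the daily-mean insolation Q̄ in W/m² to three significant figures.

Solar longitude: λ_s = 360° × (454 − 116)/549.60 = 221.397°.
sin δ = sin 31.30° × sin 221.397° = -0.34355, so δ = -20.093°.
cos H₀ = −tan(-62.1°) tan(-20.093°) = -0.6909, H₀ = 2.3335 rad.
Bracket: H₀ sin φ sin δ + cos φ cos δ sin H₀ = 2.3335×-0.88377×-0.34355 + 0.46793×0.93914×0.72295 = 0.708495 + 0.317702 = 1.026197.
Q̄ = (S₀/π) × [bracket] = (1444/π) × 1.026197 = 471.7 W/m².

Q̄ ≈ 472 W/m²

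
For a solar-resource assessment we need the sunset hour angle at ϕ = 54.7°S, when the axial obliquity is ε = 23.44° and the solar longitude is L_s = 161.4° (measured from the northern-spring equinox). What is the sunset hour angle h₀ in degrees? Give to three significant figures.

h₀ = 79.6°

Solar declination: sin δ = sin ε · sin L_s = sin 23.44° × sin 161.4° = 0.12688, so δ = +7.289°.
cos h₀ = −tan ϕ · tan δ = −tan(-54.7°) × tan(+7.289°) = 0.1807, so h₀ = 1.3891 rad = 79.59°.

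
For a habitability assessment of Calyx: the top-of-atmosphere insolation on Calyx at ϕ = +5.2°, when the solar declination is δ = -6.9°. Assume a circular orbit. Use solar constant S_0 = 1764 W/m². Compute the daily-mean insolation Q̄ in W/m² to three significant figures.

Q̄ ≈ 546 W/m²

cos h₀ = −tan(+5.2°) tan(-6.900°) = 0.0110, h₀ = 1.5598 rad.
Bracket: h₀ sin ϕ sin δ + cos ϕ cos δ sin h₀ = 1.5598×0.09063×-0.12014 + 0.99588×0.99276×0.99994 = -0.016984 + 0.988611 = 0.971627.
Q̄ = (S_0/π) × [bracket] = (1764/π) × 0.971627 = 545.6 W/m².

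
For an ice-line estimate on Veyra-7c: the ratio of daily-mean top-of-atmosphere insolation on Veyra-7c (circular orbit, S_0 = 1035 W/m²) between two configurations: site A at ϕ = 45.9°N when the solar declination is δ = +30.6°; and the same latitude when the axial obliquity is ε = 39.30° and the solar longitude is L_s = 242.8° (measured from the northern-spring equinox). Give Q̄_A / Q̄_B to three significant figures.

— Configuration A (ϕ=+45.9°):
cos h₀ = −tan(+45.9°) tan(+30.600°) = -0.6103, h₀ = 2.2272 rad.
Bracket: h₀ sin ϕ sin δ + cos ϕ cos δ sin h₀ = 2.2272×0.71813×0.50904 + 0.69591×0.86074×0.79219 = 0.814168 + 0.474520 = 1.288688.
Q̄ = (S_0/π) × [bracket] = (1035/π) × 1.288688 = 424.56 W/m².
— Configuration B (ϕ=+45.9°):
Solar declination: sin δ = sin ε · sin L_s = sin 39.30° × sin 242.8° = -0.56334, so δ = -34.287°.
cos h₀ = −tan(+45.9°) tan(-34.287°) = 0.7036, h₀ = 0.7904 rad.
Bracket: h₀ sin ϕ sin δ + cos ϕ cos δ sin h₀ = 0.7904×0.71813×-0.56334 + 0.69591×0.82623×0.71061 = -0.319757 + 0.408588 = 0.088831.
Q̄ = (S_0/π) × [bracket] = (1035/π) × 0.088831 = 29.265 W/m².
Ratio Q̄_A / Q̄_B = 424.56 / 29.265 = 14.51.

Q̄_A / Q̄_B ≈ 14.5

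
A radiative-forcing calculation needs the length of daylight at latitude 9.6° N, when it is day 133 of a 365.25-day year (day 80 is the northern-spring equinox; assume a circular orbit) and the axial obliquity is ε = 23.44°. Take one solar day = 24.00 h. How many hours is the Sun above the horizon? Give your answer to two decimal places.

Solar longitude: λ_s = 360° × (133 − 80)/365.25 = 52.238°.
sin δ = sin 23.44° × sin 52.238° = 0.31448, so δ = +18.329°.
cos H₀ = −tan φ · tan δ = −tan(+9.6°) × tan(+18.329°) = -0.0560, so H₀ = 1.6269 rad = 93.21°.
Daylight = 2H₀/(2π) × 24.00 h = (1.6269/π) × 24.00 = 12.43 h.

12.43 h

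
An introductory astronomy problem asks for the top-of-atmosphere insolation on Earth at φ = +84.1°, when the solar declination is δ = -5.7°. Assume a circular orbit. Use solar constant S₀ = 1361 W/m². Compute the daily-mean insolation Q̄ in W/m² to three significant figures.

Q̄ ≈ 0.264 W/m²

cos H₀ = −tan(+84.1°) tan(-5.700°) = 0.9659, H₀ = 0.2620 rad.
Bracket: H₀ sin φ sin δ + cos φ cos δ sin H₀ = 0.2620×0.99470×-0.09932 + 0.10279×0.99506×0.25902 = -0.025884 + 0.026493 = 0.000609.
Q̄ = (S₀/π) × [bracket] = (1361/π) × 0.000609 = 0.2638 W/m².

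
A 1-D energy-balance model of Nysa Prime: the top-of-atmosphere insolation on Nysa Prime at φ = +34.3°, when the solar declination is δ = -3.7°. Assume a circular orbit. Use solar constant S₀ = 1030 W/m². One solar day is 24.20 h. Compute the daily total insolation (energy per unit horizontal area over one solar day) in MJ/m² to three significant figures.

cos H₀ = −tan(+34.3°) tan(-3.700°) = 0.0441, H₀ = 1.5267 rad.
Bracket: H₀ sin φ sin δ + cos φ cos δ sin H₀ = 1.5267×0.56353×-0.06453 + 0.82610×0.99792×0.99903 = -0.055518 + 0.823582 = 0.768064.
Q̄ = (S₀/π) × [bracket] = (1030/π) × 0.768064 = 251.82 W/m².
Daily total = Q̄ × 24.20 h × 3600 s/h = 251.82 × 24.20 × 3600 / 10⁶ = 21.94 MJ/m².

21.9 MJ/m²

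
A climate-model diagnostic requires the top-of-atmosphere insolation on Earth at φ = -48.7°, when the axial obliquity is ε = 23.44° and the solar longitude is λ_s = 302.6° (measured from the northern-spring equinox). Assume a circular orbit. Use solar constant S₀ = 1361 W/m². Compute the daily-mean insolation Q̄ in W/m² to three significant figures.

Q̄ ≈ 463 W/m²

Solar declination: sin δ = sin ε · sin λ_s = sin 23.44° × sin 302.6° = -0.33512, so δ = -19.580°.
cos H₀ = −tan(-48.7°) tan(-19.580°) = -0.4049, H₀ = 1.9876 rad.
Bracket: H₀ sin φ sin δ + cos φ cos δ sin H₀ = 1.9876×-0.75126×-0.33512 + 0.66000×0.94218×0.91438 = 0.500403 + 0.568597 = 1.069000.
Q̄ = (S₀/π) × [bracket] = (1361/π) × 1.069000 = 463.1 W/m².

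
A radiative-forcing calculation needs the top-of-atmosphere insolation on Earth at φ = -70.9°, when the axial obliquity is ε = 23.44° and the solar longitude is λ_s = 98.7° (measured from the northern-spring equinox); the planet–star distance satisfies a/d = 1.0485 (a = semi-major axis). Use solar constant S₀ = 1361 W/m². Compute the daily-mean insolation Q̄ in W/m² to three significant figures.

Q̄ ≈ 0.00 W/m²

Solar declination: sin δ = sin ε · sin λ_s = sin 23.44° × sin 98.7° = 0.39321, so δ = +23.154°.
cos H₀ = −tan(-70.9°) tan(+23.154°) = 1.2350 ≥ 1 ⇒ polar night, H₀ = 0 and Q̄ = 0.
Inverse-square distance factor (a/d)² = 1.0485² = 1.099352.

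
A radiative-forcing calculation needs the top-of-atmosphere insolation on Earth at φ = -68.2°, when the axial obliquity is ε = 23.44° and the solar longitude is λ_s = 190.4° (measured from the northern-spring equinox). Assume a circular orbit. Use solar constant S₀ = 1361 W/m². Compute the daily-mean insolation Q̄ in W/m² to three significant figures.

Q̄ ≈ 208 W/m²

Solar declination: sin δ = sin ε · sin λ_s = sin 23.44° × sin 190.4° = -0.07181, so δ = -4.118°.
cos H₀ = −tan(-68.2°) tan(-4.118°) = -0.1800, H₀ = 1.7518 rad.
Bracket: H₀ sin φ sin δ + cos φ cos δ sin H₀ = 1.7518×-0.92849×-0.07181 + 0.37137×0.99742×0.98367 = 0.116801 + 0.364363 = 0.481164.
Q̄ = (S₀/π) × [bracket] = (1361/π) × 0.481164 = 208.4 W/m².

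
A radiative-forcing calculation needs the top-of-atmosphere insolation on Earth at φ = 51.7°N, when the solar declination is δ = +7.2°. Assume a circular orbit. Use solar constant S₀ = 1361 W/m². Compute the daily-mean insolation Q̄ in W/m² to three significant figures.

Q̄ ≈ 337 W/m²

cos H₀ = −tan(+51.7°) tan(+7.200°) = -0.1600, H₀ = 1.7314 rad.
Bracket: H₀ sin φ sin δ + cos φ cos δ sin H₀ = 1.7314×0.78478×0.12533 + 0.61978×0.99211×0.98712 = 0.170294 + 0.606970 = 0.777264.
Q̄ = (S₀/π) × [bracket] = (1361/π) × 0.777264 = 336.7 W/m².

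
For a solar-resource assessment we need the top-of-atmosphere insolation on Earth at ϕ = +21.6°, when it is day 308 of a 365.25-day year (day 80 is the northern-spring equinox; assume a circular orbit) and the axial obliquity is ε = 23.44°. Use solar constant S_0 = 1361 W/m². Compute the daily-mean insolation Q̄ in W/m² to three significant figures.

Solar longitude: L_s = 360° × (308 − 80)/365.25 = 224.723°.
sin δ = sin 23.44° × sin 224.723° = -0.27991, so δ = -16.255°.
cos h₀ = −tan(+21.6°) tan(-16.255°) = 0.1154, h₀ = 1.4551 rad.
Bracket: h₀ sin ϕ sin δ + cos ϕ cos δ sin h₀ = 1.4551×0.36812×-0.27991 + 0.92978×0.96002×0.99331 = -0.149934 + 0.886636 = 0.736702.
Q̄ = (S_0/π) × [bracket] = (1361/π) × 0.736702 = 319.2 W/m².

Q̄ ≈ 319 W/m²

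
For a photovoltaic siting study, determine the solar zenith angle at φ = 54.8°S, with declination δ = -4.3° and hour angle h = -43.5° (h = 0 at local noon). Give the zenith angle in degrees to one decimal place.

cos θ_z = sin φ sin δ + cos φ cos δ cos h = 0.061268 + 0.416952 = 0.478220.
θ_z = arccos(0.478220) = 61.4°.

θ_z = 61.4°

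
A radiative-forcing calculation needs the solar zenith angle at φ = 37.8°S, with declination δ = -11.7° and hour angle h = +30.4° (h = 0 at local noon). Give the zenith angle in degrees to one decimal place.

θ_z = 37.7°

cos θ_z = sin φ sin δ + cos φ cos δ cos h = 0.124290 + 0.667359 = 0.791649.
θ_z = arccos(0.791649) = 37.7°.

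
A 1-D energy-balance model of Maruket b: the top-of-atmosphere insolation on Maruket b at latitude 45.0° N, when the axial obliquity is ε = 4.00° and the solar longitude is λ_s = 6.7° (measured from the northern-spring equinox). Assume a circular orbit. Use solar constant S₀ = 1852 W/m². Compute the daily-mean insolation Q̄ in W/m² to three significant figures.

Solar declination: sin δ = sin ε · sin λ_s = sin 4.00° × sin 6.7° = 0.00814, so δ = +0.466°.
cos H₀ = −tan(+45.0°) tan(+0.466°) = -0.0081, H₀ = 1.5789 rad.
Bracket: H₀ sin φ sin δ + cos φ cos δ sin H₀ = 1.5789×0.70711×0.00814 + 0.70711×0.99997×0.99997 = 0.009088 + 0.707068 = 0.716156.
Q̄ = (S₀/π) × [bracket] = (1852/π) × 0.716156 = 422.2 W/m².

Q̄ ≈ 422 W/m²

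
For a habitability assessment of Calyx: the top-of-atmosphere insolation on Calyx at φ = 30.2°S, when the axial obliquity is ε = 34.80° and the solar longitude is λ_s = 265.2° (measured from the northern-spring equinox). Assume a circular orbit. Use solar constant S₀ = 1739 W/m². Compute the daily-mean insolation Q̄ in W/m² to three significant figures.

Solar declination: sin δ = sin ε · sin λ_s = sin 34.80° × sin 265.2° = -0.56871, so δ = -34.660°.
cos H₀ = −tan(-30.2°) tan(-34.660°) = -0.4024, H₀ = 1.9849 rad.
Bracket: H₀ sin φ sin δ + cos φ cos δ sin H₀ = 1.9849×-0.50302×-0.56871 + 0.86427×0.82254×0.91546 = 0.567825 + 0.650797 = 1.218622.
Q̄ = (S₀/π) × [bracket] = (1739/π) × 1.218622 = 674.6 W/m².

Q̄ ≈ 675 W/m²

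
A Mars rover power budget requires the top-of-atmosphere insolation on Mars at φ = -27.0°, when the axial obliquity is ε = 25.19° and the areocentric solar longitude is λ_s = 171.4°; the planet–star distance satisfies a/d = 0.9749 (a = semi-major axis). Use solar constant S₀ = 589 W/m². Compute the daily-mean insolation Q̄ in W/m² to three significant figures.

Q̄ ≈ 150 W/m²

sin δ = sin 25.19° × sin 171.4° = 0.06365, so δ = +3.649°.
cos H₀ = −tan(-27.0°) tan(+3.649°) = 0.0325, H₀ = 1.5383 rad.
Bracket: H₀ sin φ sin δ + cos φ cos δ sin H₀ = 1.5383×-0.45399×0.06365 + 0.89101×0.99797×0.99947 = -0.044451 + 0.888730 = 0.844279.
Inverse-square distance factor (a/d)² = 0.9749² = 0.950430.
Q̄ = (S₀/π) × 0.950430 × [bracket] = (589/π) × 0.950430 × 0.844279 = 150.4 W/m².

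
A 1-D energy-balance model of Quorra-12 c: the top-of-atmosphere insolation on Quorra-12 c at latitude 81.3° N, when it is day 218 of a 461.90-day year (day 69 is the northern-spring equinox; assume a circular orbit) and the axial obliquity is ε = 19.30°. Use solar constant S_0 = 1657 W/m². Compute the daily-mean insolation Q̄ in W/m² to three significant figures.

Q̄ ≈ 486 W/m²

Solar longitude: L_s = 360° × (218 − 69)/461.90 = 116.129°.
sin δ = sin 19.30° × sin 116.129° = 0.29674, so δ = +17.262°.
cos h₀ = −tan(+81.3°) tan(+17.262°) = -2.0306 ≤ −1 ⇒ polar day, h₀ = π.
Bracket: h₀ sin ϕ sin δ + cos ϕ cos δ sin h₀ = 3.1416×0.98849×0.29674 + 0.15126×0.95496×0.00000 = 0.921508 + 0.000000 = 0.921508.
Q̄ = (S_0/π) × [bracket] = (1657/π) × 0.921508 = 486.0 W/m².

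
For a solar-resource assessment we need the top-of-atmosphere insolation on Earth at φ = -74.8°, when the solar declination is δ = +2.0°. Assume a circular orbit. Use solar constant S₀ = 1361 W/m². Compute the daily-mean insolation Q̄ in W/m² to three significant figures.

cos H₀ = −tan(-74.8°) tan(+2.000°) = 0.1285, H₀ = 1.4419 rad.
Bracket: H₀ sin φ sin δ + cos φ cos δ sin H₀ = 1.4419×-0.96502×0.03490 + 0.26219×0.99939×0.99171 = -0.048562 + 0.259858 = 0.211296.
Q̄ = (S₀/π) × [bracket] = (1361/π) × 0.211296 = 91.54 W/m².

Q̄ ≈ 91.5 W/m²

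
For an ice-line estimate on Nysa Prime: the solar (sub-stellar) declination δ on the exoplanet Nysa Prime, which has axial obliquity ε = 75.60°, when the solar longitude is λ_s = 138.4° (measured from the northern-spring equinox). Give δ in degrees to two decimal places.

sin δ = sin ε · sin λ_s = sin 75.60° × sin 138.4° = 0.643068.
δ = arcsin(0.643068) = +40.02°.

δ = +40.02°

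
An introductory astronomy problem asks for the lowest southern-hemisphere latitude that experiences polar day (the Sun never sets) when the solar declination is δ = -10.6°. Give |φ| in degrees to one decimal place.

Polar day requires cos H₀ = −tan φ tan δ ≤ −1, i.e. tan φ tan δ ≥ 1.
The boundary is |tan φ| · |tan δ| = 1, so |φ| = 90° − |δ| = 90° − 10.6° = 79.4° in the southern hemisphere.

|φ| = 79.4°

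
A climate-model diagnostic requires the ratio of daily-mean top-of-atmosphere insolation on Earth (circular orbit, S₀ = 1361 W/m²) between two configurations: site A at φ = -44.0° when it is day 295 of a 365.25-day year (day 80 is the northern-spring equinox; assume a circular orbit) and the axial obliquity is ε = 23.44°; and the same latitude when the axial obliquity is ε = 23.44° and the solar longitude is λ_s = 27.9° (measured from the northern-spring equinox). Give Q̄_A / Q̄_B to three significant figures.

Q̄_A / Q̄_B ≈ 1.84

— Configuration A (φ=-44.0°):
Solar longitude: λ_s = 360° × (295 − 80)/365.25 = 211.910°.
sin δ = sin 23.44° × sin 211.910° = -0.21026, so δ = -12.138°.
cos H₀ = −tan(-44.0°) tan(-12.138°) = -0.2077, H₀ = 1.7800 rad.
Bracket: H₀ sin φ sin δ + cos φ cos δ sin H₀ = 1.7800×-0.69466×-0.21026 + 0.71934×0.97764×0.97819 = 0.259985 + 0.687918 = 0.947903.
Q̄ = (S₀/π) × [bracket] = (1361/π) × 0.947903 = 410.65 W/m².
— Configuration B (φ=-44.0°):
Solar declination: sin δ = sin ε · sin λ_s = sin 23.44° × sin 27.9° = 0.18614, so δ = +10.727°.
cos H₀ = −tan(-44.0°) tan(+10.727°) = 0.1829, H₀ = 1.3868 rad.
Bracket: H₀ sin φ sin δ + cos φ cos δ sin H₀ = 1.3868×-0.69466×0.18614 + 0.71934×0.98252×0.98312 = -0.179319 + 0.694836 = 0.515517.
Q̄ = (S₀/π) × [bracket] = (1361/π) × 0.515517 = 223.33 W/m².
Ratio Q̄_A / Q̄_B = 410.65 / 223.33 = 1.839.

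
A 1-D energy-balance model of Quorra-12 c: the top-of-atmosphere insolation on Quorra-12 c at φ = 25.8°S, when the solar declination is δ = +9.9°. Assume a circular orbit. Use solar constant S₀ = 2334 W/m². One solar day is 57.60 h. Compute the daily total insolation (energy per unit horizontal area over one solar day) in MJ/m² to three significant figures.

cos H₀ = −tan(-25.8°) tan(+9.900°) = 0.0844, H₀ = 1.4863 rad.
Bracket: H₀ sin φ sin δ + cos φ cos δ sin H₀ = 1.4863×-0.43523×0.17193 + 0.90032×0.98511×0.99643 = -0.111218 + 0.883748 = 0.772530.
Q̄ = (S₀/π) × [bracket] = (2334/π) × 0.772530 = 573.94 W/m².
Daily total = Q̄ × 57.60 h × 3600 s/h = 573.94 × 57.60 × 3600 / 10⁶ = 119.0 MJ/m².

119 MJ/m²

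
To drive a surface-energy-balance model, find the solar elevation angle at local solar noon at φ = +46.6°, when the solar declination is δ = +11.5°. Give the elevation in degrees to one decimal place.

At local noon the hour angle is zero, so the zenith angle equals |φ − δ| = |+46.6° − (+11.500°)| = 35.100°.
Elevation = 90° − 35.100° = 54.9°.

54.9°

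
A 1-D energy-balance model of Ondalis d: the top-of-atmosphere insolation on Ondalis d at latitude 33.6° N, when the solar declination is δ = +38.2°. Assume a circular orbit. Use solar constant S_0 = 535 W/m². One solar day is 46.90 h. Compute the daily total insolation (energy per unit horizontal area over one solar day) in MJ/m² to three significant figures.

cos h₀ = −tan(+33.6°) tan(+38.200°) = -0.5228, h₀ = 2.1210 rad.
Bracket: h₀ sin ϕ sin δ + cos ϕ cos δ sin h₀ = 2.1210×0.55339×0.61841 + 0.83292×0.78586×0.85244 = 0.725853 + 0.557972 = 1.283825.
Q̄ = (S_0/π) × [bracket] = (535/π) × 1.283825 = 218.63 W/m².
Daily total = Q̄ × 46.90 h × 3600 s/h = 218.63 × 46.90 × 3600 / 10⁶ = 36.91 MJ/m².

36.9 MJ/m²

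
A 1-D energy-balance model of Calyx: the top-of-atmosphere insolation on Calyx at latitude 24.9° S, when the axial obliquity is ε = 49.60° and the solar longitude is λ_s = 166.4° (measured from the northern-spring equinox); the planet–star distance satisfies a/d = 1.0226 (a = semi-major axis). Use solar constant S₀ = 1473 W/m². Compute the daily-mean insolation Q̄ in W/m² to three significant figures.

Solar declination: sin δ = sin ε · sin λ_s = sin 49.60° × sin 166.4° = 0.17907, so δ = +10.316°.
cos H₀ = −tan(-24.9°) tan(+10.316°) = 0.0845, H₀ = 1.4862 rad.
Bracket: H₀ sin φ sin δ + cos φ cos δ sin H₀ = 1.4862×-0.42104×0.17907 + 0.90704×0.98384×0.99642 = -0.112053 + 0.889188 = 0.777135.
Inverse-square distance factor (a/d)² = 1.0226² = 1.045711.
Q̄ = (S₀/π) × 1.045711 × [bracket] = (1473/π) × 1.045711 × 0.777135 = 381.0 W/m².

Q̄ ≈ 381 W/m²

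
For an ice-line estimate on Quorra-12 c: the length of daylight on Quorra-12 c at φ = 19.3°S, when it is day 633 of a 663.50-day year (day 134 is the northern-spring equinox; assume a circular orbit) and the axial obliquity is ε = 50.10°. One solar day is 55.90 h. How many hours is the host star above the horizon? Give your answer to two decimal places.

35.64 h

Solar longitude: λ_s = 360° × (633 − 134)/663.50 = 270.746°.
sin δ = sin 50.10° × sin 270.746° = -0.76710, so δ = -50.094°.
cos H₀ = −tan φ · tan δ = −tan(-19.3°) × tan(-50.094°) = -0.4187, so H₀ = 2.0029 rad = 114.76°.
Daylight = 2H₀/(2π) × 55.90 h = (2.0029/π) × 55.90 = 35.64 h.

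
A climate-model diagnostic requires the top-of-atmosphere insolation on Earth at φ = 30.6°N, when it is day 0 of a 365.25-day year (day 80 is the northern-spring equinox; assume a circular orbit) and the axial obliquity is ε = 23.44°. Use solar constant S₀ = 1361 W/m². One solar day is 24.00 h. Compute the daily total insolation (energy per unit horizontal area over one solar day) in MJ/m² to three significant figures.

18.9 MJ/m²

Solar longitude: λ_s = 360° × (0 − 80)/365.25 = -78.850°, i.e. -78.850° + 360° = 281.150°.
sin δ = sin 23.44° × sin 281.150° = -0.39028, so δ = -22.972°.
cos H₀ = −tan(+30.6°) tan(-22.972°) = 0.2507, H₀ = 1.3174 rad.
Bracket: H₀ sin φ sin δ + cos φ cos δ sin H₀ = 1.3174×0.50904×-0.39028 + 0.86074×0.92070×0.96807 = -0.261725 + 0.767179 = 0.505454.
Q̄ = (S₀/π) × [bracket] = (1361/π) × 0.505454 = 218.97 W/m².
Daily total = Q̄ × 24.00 h × 3600 s/h = 218.97 × 24.00 × 3600 / 10⁶ = 18.92 MJ/m².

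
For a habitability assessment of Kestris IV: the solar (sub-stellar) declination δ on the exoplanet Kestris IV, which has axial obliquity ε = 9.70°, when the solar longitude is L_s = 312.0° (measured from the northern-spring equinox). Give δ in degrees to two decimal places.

δ = -7.19°

sin δ = sin ε · sin L_s = sin 9.70° × sin 312.0° = -0.125212.
δ = arcsin(-0.125212) = -7.19°.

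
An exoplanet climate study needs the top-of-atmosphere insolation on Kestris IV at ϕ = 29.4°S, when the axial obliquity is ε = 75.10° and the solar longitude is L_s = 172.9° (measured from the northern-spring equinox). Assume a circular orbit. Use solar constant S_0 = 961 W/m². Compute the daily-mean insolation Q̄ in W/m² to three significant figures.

Q̄ ≈ 237 W/m²

Solar declination: sin δ = sin ε · sin L_s = sin 75.10° × sin 172.9° = 0.11945, so δ = +6.860°.
cos h₀ = −tan(-29.4°) tan(+6.860°) = 0.0678, h₀ = 1.5030 rad.
Bracket: h₀ sin ϕ sin δ + cos ϕ cos δ sin h₀ = 1.5030×-0.49090×0.11945 + 0.87121×0.99284×0.99770 = -0.088133 + 0.862983 = 0.774850.
Q̄ = (S_0/π) × [bracket] = (961/π) × 0.774850 = 237.0 W/m².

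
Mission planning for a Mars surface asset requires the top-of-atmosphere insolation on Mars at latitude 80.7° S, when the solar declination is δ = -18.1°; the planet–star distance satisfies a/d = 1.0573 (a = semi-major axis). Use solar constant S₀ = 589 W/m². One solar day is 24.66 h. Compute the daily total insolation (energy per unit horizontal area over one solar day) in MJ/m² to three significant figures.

17.9 MJ/m²

cos H₀ = −tan(-80.7°) tan(-18.100°) = -1.9960 ≤ −1 ⇒ polar day, H₀ = π.
Bracket: H₀ sin φ sin δ + cos φ cos δ sin H₀ = 3.1416×-0.98686×-0.31068 + 0.16160×0.95052×0.00000 = 0.963207 + 0.000000 = 0.963207.
Inverse-square distance factor (a/d)² = 1.0573² = 1.117883.
Q̄ = (S₀/π) × 1.117883 × [bracket] = (589/π) × 1.117883 × 0.963207 = 201.87 W/m².
Daily total = Q̄ × 24.66 h × 3600 s/h = 201.87 × 24.66 × 3600 / 10⁶ = 17.92 MJ/m².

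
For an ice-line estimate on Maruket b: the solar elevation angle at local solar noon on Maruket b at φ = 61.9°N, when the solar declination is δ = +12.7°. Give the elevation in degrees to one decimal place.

40.8°

At local noon the hour angle is zero, so the zenith angle equals |φ − δ| = |+61.9° − (+12.700°)| = 49.200°.
Elevation = 90° − 49.200° = 40.8°.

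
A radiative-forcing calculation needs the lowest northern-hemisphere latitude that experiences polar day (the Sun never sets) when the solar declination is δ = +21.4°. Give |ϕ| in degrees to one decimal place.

|ϕ| = 68.6°

Polar day requires cos h₀ = −tan ϕ tan δ ≤ −1, i.e. tan ϕ tan δ ≥ 1.
The boundary is |tan ϕ| · |tan δ| = 1, so |ϕ| = 90° − |δ| = 90° − 21.4° = 68.6° in the northern hemisphere.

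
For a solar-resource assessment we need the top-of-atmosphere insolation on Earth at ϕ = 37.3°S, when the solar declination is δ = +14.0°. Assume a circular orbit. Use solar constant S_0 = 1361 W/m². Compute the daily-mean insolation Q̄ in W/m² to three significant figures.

Q̄ ≈ 241 W/m²

cos h₀ = −tan(-37.3°) tan(+14.000°) = 0.1899, h₀ = 1.3797 rad.
Bracket: h₀ sin ϕ sin δ + cos ϕ cos δ sin h₀ = 1.3797×-0.60599×0.24192 + 0.79547×0.97030×0.98180 = -0.202266 + 0.757797 = 0.555531.
Q̄ = (S_0/π) × [bracket] = (1361/π) × 0.555531 = 240.7 W/m².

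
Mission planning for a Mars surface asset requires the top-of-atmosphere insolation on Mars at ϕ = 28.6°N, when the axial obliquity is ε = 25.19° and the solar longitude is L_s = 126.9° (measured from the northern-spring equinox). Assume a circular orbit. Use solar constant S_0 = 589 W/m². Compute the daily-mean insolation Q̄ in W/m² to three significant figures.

Solar declination: sin δ = sin ε · sin L_s = sin 25.19° × sin 126.9° = 0.34036, so δ = +19.899°.
cos h₀ = −tan(+28.6°) tan(+19.899°) = -0.1974, h₀ = 1.7695 rad.
Bracket: h₀ sin ϕ sin δ + cos ϕ cos δ sin h₀ = 1.7695×0.47869×0.34036 + 0.87798×0.94029×0.98033 = 0.288299 + 0.809317 = 1.097616.
Q̄ = (S_0/π) × [bracket] = (589/π) × 1.097616 = 205.8 W/m².

Q̄ ≈ 206 W/m²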